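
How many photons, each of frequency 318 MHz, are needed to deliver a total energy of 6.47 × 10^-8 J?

Per-photon energy: E = 2.107 × 10^-25 J (from frequency = 318 MHz).
N = E_total / E_photon = 6.47 × 10^-8 J / 2.107 × 10^-25 J = 3.07 × 10^17.

3.07 × 10^17 photons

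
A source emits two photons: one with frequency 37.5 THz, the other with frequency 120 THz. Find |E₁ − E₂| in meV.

Using E = hf: E₁ = 2.485e-20 J, E₂ = 7.951e-20 J.
|ΔE| = |2.485e-20 − 7.951e-20| = 5.47e-20 J = 341 meV.

341 meV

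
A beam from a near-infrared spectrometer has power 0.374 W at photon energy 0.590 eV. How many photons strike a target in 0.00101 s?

4.00e15 photons

Total energy: E_total = P·t = 0.374 × 0.00101 = 3.777e-4 J.
Per-photon energy: E = 9.453e-20 J.
N = E_total / E_photon = 4.00e15.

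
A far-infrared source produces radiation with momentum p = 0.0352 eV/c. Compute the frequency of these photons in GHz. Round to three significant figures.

8510 GHz

(h = 6.62607015e-34 J·s, c = 2.99792458e8 m/s, 1 eV = 1.602176634e-19 J.)
In SI units: p = 0.0352 eV/c = 1.8812e-29 kg·m/s.
Since f = pc/h for a photon, f = 8.511e12 Hz.
Converting to GHz: f = 8511 GHz ≈ 8510 GHz.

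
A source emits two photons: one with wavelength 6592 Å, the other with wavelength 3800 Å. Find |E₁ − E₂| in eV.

Using E = hc/λ: E₁ = 3.0134e-19 J, E₂ = 5.2275e-19 J.
|ΔE| = |3.0134e-19 − 5.2275e-19| = 2.21e-19 J = 1.38 eV.

1.38 eV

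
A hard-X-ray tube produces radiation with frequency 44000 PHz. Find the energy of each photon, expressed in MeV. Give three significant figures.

0.182 MeV

Convert to SI: f = 44000 PHz = 4.40e19 Hz.
Since E = hf for a photon, E = 2.915e-14 J.
Converting to MeV: E = 0.1820 MeV ≈ 0.182 MeV.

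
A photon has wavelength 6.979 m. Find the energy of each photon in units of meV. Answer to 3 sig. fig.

1.78 × 10^-4 meV

For a photon E = hc/λ, so E = 2.846 × 10^-26 J.
Converting to meV: E = 1.777 × 10^-4 meV ≈ 1.78 × 10^-4 meV.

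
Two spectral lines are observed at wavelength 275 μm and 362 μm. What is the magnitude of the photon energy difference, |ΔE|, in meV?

1.08 meV

Using E = hc/λ: E₁ = 7.223 × 10^-22 J, E₂ = 5.487 × 10^-22 J.
|ΔE| = |7.223 × 10^-22 − 5.487 × 10^-22| = 1.74 × 10^-22 J = 1.08 meV.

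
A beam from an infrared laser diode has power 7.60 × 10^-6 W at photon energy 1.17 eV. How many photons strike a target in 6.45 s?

Total energy: E_total = P·t = 7.60 × 10^-6 × 6.45 = 4.902 × 10^-5 J.
Per-photon energy: E = 1.875 × 10^-19 J.
N = E_total / E_photon = 2.62 × 10^14.

2.62 × 10^14 photons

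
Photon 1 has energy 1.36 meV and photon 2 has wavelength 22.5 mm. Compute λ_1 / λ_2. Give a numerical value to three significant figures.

0.0405

λ_1 = 9.116 × 10^-4 m (from energy = 1.36 meV, via λ = hc/E).
λ_2 = 0.02250 m (from wavelength = 22.5 mm, via λ given directly).
Ratio = 9.116 × 10^-4 / 0.02250 = 0.0405.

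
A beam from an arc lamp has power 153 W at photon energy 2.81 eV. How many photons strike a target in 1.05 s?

3.57e20 photons

Total energy: E_total = P·t = 153 × 1.05 = 160.7 J.
Per-photon energy: E = 4.502e-19 J.
N = E_total / E_photon = 3.57e20.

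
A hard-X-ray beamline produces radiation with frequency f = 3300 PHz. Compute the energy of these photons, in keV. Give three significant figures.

13.6 keV

Convert to SI: f = 3300 PHz = 3.3 × 10^18 Hz.
Since E = hf for a photon, E = 2.187 × 10^-15 J.
Converting to keV: E = 13.65 keV ≈ 13.6 keV.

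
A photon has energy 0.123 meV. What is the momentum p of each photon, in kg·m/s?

Use c = 2.99792458e8 m/s, 1 eV = 1.602176634e-19 J.
Convert to SI: E = 0.123 meV = 1.9707e-23 J.
Apply p = E/c: p = 6.573e-32 kg·m/s.
So p ≈ 6.57e-32 kg·m/s.

6.57e-32 kg·m/s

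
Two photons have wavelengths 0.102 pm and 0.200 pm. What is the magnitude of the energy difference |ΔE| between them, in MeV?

Using E = hc/λ: E₁ = 1.947·10^-12 J, E₂ = 9.932·10^-13 J.
|ΔE| = |1.947·10^-12 − 9.932·10^-13| = 9.54·10^-13 J = 5.96 MeV.

5.96 MeV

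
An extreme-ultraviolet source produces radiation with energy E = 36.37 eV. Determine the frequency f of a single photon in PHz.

First convert: E = 36.37 eV = 5.8271·10^-18 J.
Apply f = E/h: f = 8.794·10^15 Hz.
Converting to PHz: f = 8.794 PHz ≈ 8.79 PHz.

8.79 PHz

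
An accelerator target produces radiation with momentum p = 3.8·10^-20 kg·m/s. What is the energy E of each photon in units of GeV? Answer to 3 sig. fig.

(c = 2.99792458·10^8 m/s, 1 eV = 1.602176634·10^-19 J.)
Apply E = pc: E = 1.139·10^-11 J.
Converting to GeV: E = 0.07110 GeV ≈ 0.0711 GeV.

0.0711 GeV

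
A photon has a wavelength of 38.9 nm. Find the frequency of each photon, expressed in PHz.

7.71 PHz

Convert to SI: λ = 38.9 nm = 3.89 × 10^-8 m.
For a photon f = c/λ, so f = 7.707 × 10^15 Hz.
Converting to PHz: f = 7.707 PHz ≈ 7.71 PHz.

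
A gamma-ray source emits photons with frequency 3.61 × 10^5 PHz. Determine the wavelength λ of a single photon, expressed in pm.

0.830 pm

Convert to SI: f = 3.61 × 10^5 PHz = 3.61 × 10^20 Hz.
The photon relation is λ = c/f, giving λ = 8.305 × 10^-13 m.
Converting to pm: λ = 0.8305 pm ≈ 0.830 pm.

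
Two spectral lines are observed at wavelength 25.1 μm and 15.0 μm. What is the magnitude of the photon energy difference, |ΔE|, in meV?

33.3 meV

Using E = hc/λ: E₁ = 7.914 × 10^-21 J, E₂ = 1.324 × 10^-20 J.
|ΔE| = |7.914 × 10^-21 − 1.324 × 10^-20| = 5.33 × 10^-21 J = 33.3 meV.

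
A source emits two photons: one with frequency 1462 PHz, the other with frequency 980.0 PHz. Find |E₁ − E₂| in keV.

1.99 keV

Using E = hf: E₁ = 9.6873 × 10^-16 J, E₂ = 6.4935 × 10^-16 J.
|ΔE| = |9.6873 × 10^-16 − 6.4935 × 10^-16| = 3.19 × 10^-16 J = 1.99 keV.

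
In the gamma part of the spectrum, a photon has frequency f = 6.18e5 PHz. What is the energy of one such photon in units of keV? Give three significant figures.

2560 keV

Use h = 6.62607015e-34 J·s, 1 eV = 1.602176634e-19 J.
Convert to SI: f = 6.18e5 PHz = 6.18e20 Hz.
The photon relation is E = hf, giving E = 4.095e-13 J.
Converting to keV: E = 2556 keV ≈ 2560 keV.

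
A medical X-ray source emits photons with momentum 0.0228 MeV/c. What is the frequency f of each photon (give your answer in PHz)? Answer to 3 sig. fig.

5510 PHz

(h = 6.62607015e-34 J·s, c = 2.99792458e8 m/s, 1 eV = 1.602176634e-19 J.)
Convert to SI: p = 0.0228 MeV/c = 1.2185e-23 kg·m/s.
The photon relation is f = pc/h, giving f = 5.513e18 Hz.
Converting to PHz: f = 5513 PHz ≈ 5510 PHz.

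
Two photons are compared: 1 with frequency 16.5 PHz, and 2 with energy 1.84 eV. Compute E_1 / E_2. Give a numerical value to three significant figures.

E_1 = 1.093e-17 J (from frequency = 16.5 PHz, via E = hf).
E_2 = 2.948e-19 J (from energy = 1.84 eV, via E given directly).
Ratio = 1.093e-17 / 2.948e-19 = 37.1.

37.1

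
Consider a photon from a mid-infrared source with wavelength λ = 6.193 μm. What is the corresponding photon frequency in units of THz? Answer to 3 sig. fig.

(c = 2.99792458 × 10^8 m/s.)
First convert: λ = 6.193 μm = 6.193 × 10^-6 m.
The photon relation is f = c/λ, giving f = 4.841 × 10^13 Hz.
Converting to THz: f = 48.41 THz ≈ 48.4 THz.

48.4 THz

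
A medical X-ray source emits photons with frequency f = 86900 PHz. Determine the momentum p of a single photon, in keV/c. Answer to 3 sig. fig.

359 keV/c

Use h = 6.62607015 × 10^-34 J·s, c = 2.99792458 × 10^8 m/s, 1 eV = 1.602176634 × 10^-19 J.
First convert: f = 86900 PHz = 8.69 × 10^19 Hz.
For a photon p = hf/c, so p = 1.921 × 10^-22 kg·m/s.
Converting to keV/c: p = 359.4 keV/c ≈ 359 keV/c.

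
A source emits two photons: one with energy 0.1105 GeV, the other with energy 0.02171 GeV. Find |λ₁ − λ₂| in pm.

0.0459 pm

Using λ = hc/E: λ₁ = 1.1220e-14 m, λ₂ = 5.7109e-14 m.
|Δλ| = |1.1220e-14 − 5.7109e-14| = 4.59e-14 m = 0.0459 pm.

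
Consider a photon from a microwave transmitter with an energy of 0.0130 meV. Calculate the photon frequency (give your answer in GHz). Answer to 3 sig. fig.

3.14 GHz

Take h = 6.62607015 × 10^-34 J·s, 1 eV = 1.602176634 × 10^-19 J.
Convert to SI: E = 0.0130 meV = 2.0828 × 10^-24 J.
The photon relation is f = E/h, giving f = 3.143 × 10^9 Hz.
Converting to GHz: f = 3.143 GHz ≈ 3.14 GHz.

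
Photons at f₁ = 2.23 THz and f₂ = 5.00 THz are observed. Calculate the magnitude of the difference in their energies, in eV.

0.0115 eV

Using E = hf: E₁ = 1.478 × 10^-21 J, E₂ = 3.313 × 10^-21 J.
|ΔE| = |1.478 × 10^-21 − 3.313 × 10^-21| = 1.84 × 10^-21 J = 0.0115 eV.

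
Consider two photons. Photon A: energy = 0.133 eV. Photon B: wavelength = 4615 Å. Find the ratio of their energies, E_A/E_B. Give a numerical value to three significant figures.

0.0495

E_A = 2.131·10^-20 J (from energy = 0.133 eV, via E given directly).
E_B = 4.304·10^-19 J (from wavelength = 4615 Å, via E = hc/λ).
Ratio = 2.131·10^-20 / 4.304·10^-19 = 0.0495.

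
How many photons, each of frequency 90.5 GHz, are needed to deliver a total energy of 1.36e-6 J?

2.27e16 photons

Per-photon energy: E = 5.997e-23 J (from frequency = 90.5 GHz).
N = E_total / E_photon = 1.36e-6 J / 5.997e-23 J = 2.27e16.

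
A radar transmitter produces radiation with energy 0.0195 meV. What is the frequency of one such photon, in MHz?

4720 MHz

Take h = 6.62607015·10^-34 J·s, 1 eV = 1.602176634·10^-19 J.
Convert to SI: E = 0.0195 meV = 3.1242·10^-24 J.
For a photon f = E/h, so f = 4.715·10^9 Hz.
Converting to MHz: f = 4715 MHz ≈ 4720 MHz.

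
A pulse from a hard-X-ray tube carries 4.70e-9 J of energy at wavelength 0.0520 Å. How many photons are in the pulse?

1.23e5 photons

Per-photon energy: E = 3.820e-14 J (from wavelength = 0.0520 Å).
N = E_total / E_photon = 4.70e-9 J / 3.820e-14 J = 1.23e5.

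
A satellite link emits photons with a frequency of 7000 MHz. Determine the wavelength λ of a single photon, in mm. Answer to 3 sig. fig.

Take c = 2.99792458e8 m/s.
In SI units: f = 7000 MHz = 7.0e9 Hz.
For a photon λ = c/f, so λ = 0.04283 m.
Converting to mm: λ = 42.83 mm ≈ 42.8 mm.

42.8 mm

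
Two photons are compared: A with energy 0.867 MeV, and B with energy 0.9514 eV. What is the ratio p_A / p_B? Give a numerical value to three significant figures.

p_A = 4.633 × 10^-22 kg·m/s (from energy = 0.867 MeV, via p = E/c).
p_B = 5.085 × 10^-28 kg·m/s (from energy = 0.9514 eV, via p = E/c).
Ratio = 4.633 × 10^-22 / 5.085 × 10^-28 = 9.11 × 10^5.

9.11 × 10^5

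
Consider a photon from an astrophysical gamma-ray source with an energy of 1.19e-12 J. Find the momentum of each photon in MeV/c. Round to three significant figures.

7.43 MeV/c

Use c = 2.99792458e8 m/s, 1 eV = 1.602176634e-19 J.
Apply p = E/c: p = 3.969e-21 kg·m/s.
Converting to MeV/c: p = 7.427 MeV/c ≈ 7.43 MeV/c.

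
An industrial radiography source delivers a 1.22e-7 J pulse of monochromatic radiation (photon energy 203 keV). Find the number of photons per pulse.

Per-photon energy: E = 3.252e-14 J (from energy = 203 keV).
N = E_total / E_photon = 1.22e-7 J / 3.252e-14 J = 3.75e6.

3.75e6 photons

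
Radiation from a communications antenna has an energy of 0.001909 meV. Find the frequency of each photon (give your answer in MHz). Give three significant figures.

462 MHz

In SI units: E = 0.001909 meV = 3.0586e-25 J.
Since f = E/h for a photon, f = 4.616e8 Hz.
Converting to MHz: f = 461.6 MHz ≈ 462 MHz.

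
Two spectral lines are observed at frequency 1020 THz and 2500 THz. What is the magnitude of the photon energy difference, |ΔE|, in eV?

Using E = hf: E₁ = 6.759 × 10^-19 J, E₂ = 1.657 × 10^-18 J.
|ΔE| = |6.759 × 10^-19 − 1.657 × 10^-18| = 9.81 × 10^-19 J = 6.12 eV.

6.12 eV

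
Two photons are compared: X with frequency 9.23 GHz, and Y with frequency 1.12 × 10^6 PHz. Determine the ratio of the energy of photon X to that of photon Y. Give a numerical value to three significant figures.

E_X = 6.116 × 10^-24 J (from frequency = 9.23 GHz, via E = hf).
E_Y = 7.421 × 10^-13 J (from frequency = 1.12 × 10^6 PHz, via E = hf).
Ratio = 6.116 × 10^-24 / 7.421 × 10^-13 = 8.24 × 10^-12.

8.24 × 10^-12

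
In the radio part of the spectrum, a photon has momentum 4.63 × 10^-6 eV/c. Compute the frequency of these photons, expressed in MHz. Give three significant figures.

First convert: p = 4.63 × 10^-6 eV/c = 2.4744 × 10^-33 kg·m/s.
For a photon f = pc/h, so f = 1.120 × 10^9 Hz.
Converting to MHz: f = 1120 MHz ≈ 1120 MHz.

1120 MHz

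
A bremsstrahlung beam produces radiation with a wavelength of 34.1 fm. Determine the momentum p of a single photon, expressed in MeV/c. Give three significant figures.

36.4 MeV/c

(h = 6.62607015e-34 J·s, c = 2.99792458e8 m/s, 1 eV = 1.602176634e-19 J.)
First convert: λ = 34.1 fm = 3.41e-14 m.
Apply p = h/λ: p = 1.943e-20 kg·m/s.
Converting to MeV/c: p = 36.36 MeV/c ≈ 36.4 MeV/c.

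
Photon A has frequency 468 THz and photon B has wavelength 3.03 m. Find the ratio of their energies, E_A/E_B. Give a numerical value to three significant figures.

E_A = 3.101 × 10^-19 J (from frequency = 468 THz, via E = hf).
E_B = 6.556 × 10^-26 J (from wavelength = 3.03 m, via E = hc/λ).
Ratio = 3.101 × 10^-19 / 6.556 × 10^-26 = 4.73 × 10^6.

4.73 × 10^6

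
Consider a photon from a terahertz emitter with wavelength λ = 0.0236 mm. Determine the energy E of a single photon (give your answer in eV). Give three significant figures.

In SI units: λ = 0.0236 mm = 2.36 × 10^-5 m.
For a photon E = hc/λ, so E = 8.417 × 10^-21 J.
Converting to eV: E = 0.05254 eV ≈ 0.0525 eV.

0.0525 eV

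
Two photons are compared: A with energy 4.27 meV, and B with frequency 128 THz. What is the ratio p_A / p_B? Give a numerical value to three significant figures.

8.07·10^-3

p_A = 2.282·10^-30 kg·m/s (from energy = 4.27 meV, via p = E/c).
p_B = 2.829·10^-28 kg·m/s (from frequency = 128 THz, via p = hf/c).
Ratio = 2.282·10^-30 / 2.829·10^-28 = 8.07·10^-3.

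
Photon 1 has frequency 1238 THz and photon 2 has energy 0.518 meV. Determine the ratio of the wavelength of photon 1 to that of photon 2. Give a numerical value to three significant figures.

λ_1 = 2.422e-7 m (from frequency = 1238 THz, via λ = c/f).
λ_2 = 0.002394 m (from energy = 0.518 meV, via λ = hc/E).
Ratio = 2.422e-7 / 0.002394 = 1.01e-4.

1.01e-4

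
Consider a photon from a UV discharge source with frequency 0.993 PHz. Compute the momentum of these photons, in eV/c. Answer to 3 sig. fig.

Use h = 6.62607015e-34 J·s, c = 2.99792458e8 m/s, 1 eV = 1.602176634e-19 J.
First convert: f = 0.993 PHz = 9.93e14 Hz.
The photon relation is p = hf/c, giving p = 2.195e-27 kg·m/s.
Converting to eV/c: p = 4.107 eV/c ≈ 4.11 eV/c.

4.11 eV/c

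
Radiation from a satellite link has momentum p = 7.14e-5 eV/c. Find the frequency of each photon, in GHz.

17.3 GHz

Convert to SI: p = 7.14e-5 eV/c = 3.8158e-32 kg·m/s.
Apply f = pc/h: f = 1.726e10 Hz.
Converting to GHz: f = 17.26 GHz ≈ 17.3 GHz.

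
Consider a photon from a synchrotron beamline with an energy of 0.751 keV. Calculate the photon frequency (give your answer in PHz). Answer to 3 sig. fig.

182 PHz

In SI units: E = 0.751 keV = 1.2032 × 10^-16 J.
For a photon f = E/h, so f = 1.816 × 10^17 Hz.
Converting to PHz: f = 181.6 PHz ≈ 182 PHz.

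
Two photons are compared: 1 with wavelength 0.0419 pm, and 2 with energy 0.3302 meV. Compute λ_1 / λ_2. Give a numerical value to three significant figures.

λ_1 = 4.190e-14 m (from wavelength = 0.0419 pm, via λ given directly).
λ_2 = 0.003755 m (from energy = 0.3302 meV, via λ = hc/E).
Ratio = 4.190e-14 / 0.003755 = 1.12e-11.

1.12e-11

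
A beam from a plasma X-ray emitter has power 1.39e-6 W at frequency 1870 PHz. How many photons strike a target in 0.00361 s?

4.05e6 photons

Total energy: E_total = P·t = 1.39e-6 × 0.00361 = 5.018e-9 J.
Per-photon energy: E = 1.239e-15 J.
N = E_total / E_photon = 4.05e6.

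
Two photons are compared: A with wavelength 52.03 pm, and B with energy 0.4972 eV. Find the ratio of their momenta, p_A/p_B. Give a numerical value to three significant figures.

p_A = 1.274e-23 kg·m/s (from wavelength = 52.03 pm, via p = h/λ).
p_B = 2.657e-28 kg·m/s (from energy = 0.4972 eV, via p = E/c).
Ratio = 1.274e-23 / 2.657e-28 = 4.79e4.

4.79e4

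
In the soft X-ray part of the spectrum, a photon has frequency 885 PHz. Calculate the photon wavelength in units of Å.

3.39 Å

In SI units: f = 885 PHz = 8.85e17 Hz.
For a photon λ = c/f, so λ = 3.387e-10 m.
Converting to Å: λ = 3.387 Å ≈ 3.39 Å.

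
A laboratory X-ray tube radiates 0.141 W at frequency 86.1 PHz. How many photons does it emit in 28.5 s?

Total energy: E_total = P·t = 0.141 × 28.5 = 4.018 J.
Per-photon energy: E = 5.705e-17 J.
N = E_total / E_photon = 7.04e16.

7.04e16 photons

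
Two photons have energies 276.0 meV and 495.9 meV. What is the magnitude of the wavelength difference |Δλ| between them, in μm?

Using λ = hc/E: λ₁ = 4.4922·10^-6 m, λ₂ = 2.5002·10^-6 m.
|Δλ| = |4.4922·10^-6 − 2.5002·10^-6| = 1.99·10^-6 m = 1.99 μm.

1.99 μm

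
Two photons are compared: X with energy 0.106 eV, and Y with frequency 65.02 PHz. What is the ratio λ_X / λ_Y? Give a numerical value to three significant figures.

λ_X = 1.170 × 10^-5 m (from energy = 0.106 eV, via λ = hc/E).
λ_Y = 4.611 × 10^-9 m (from frequency = 65.02 PHz, via λ = c/f).
Ratio = 1.170 × 10^-5 / 4.611 × 10^-9 = 2540.

2540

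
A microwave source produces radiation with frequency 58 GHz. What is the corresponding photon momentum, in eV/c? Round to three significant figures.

2.40e-4 eV/c

Use h = 6.62607015e-34 J·s, c = 2.99792458e8 m/s, 1 eV = 1.602176634e-19 J.
First convert: f = 58 GHz = 5.8e10 Hz.
The photon relation is p = hf/c, giving p = 1.282e-31 kg·m/s.
Converting to eV/c: p = 2.399e-4 eV/c ≈ 2.40e-4 eV/c.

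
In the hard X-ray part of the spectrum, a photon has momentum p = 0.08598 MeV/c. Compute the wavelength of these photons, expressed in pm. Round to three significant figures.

14.4 pm

In SI units: p = 0.08598 MeV/c = 4.5950 × 10^-23 kg·m/s.
The photon relation is λ = h/p, giving λ = 1.442 × 10^-11 m.
Converting to pm: λ = 14.42 pm ≈ 14.4 pm.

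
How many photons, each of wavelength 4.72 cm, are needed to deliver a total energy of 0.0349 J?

Per-photon energy: E = 4.209 × 10^-24 J (from wavelength = 4.72 cm).
N = E_total / E_photon = 0.0349 J / 4.209 × 10^-24 J = 8.29 × 10^21.

8.29 × 10^21 photons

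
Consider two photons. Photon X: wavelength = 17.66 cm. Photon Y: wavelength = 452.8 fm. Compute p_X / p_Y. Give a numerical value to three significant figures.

p_X = 3.752 × 10^-33 kg·m/s (from wavelength = 17.66 cm, via p = h/λ).
p_Y = 1.463 × 10^-21 kg·m/s (from wavelength = 452.8 fm, via p = h/λ).
Ratio = 3.752 × 10^-33 / 1.463 × 10^-21 = 2.56 × 10^-12.

2.56 × 10^-12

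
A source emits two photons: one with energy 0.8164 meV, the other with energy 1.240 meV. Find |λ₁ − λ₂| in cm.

Using λ = hc/E: λ₁ = 0.0015187 m, λ₂ = 9.9987e-4 m.
|Δλ| = |0.0015187 − 9.9987e-4| = 5.19e-4 m = 0.0519 cm.

0.0519 cm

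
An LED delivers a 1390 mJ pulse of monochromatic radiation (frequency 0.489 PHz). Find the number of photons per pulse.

4.29e18 photons

Per-photon energy: E = 3.240e-19 J (from frequency = 0.489 PHz).
N = E_total / E_photon = 1.39 J / 3.240e-19 J = 4.29e18.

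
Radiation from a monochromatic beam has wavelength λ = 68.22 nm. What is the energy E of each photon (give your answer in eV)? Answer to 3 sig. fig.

Use h = 6.62607015e-34 J·s, c = 2.99792458e8 m/s, 1 eV = 1.602176634e-19 J.
In SI units: λ = 68.22 nm = 6.822e-8 m.
Since E = hc/λ for a photon, E = 2.912e-18 J.
Converting to eV: E = 18.17 eV ≈ 18.2 eV.

18.2 eV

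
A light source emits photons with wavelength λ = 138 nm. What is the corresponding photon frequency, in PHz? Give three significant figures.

2.17 PHz

Take c = 2.99792458 × 10^8 m/s.
First convert: λ = 138 nm = 1.38 × 10^-7 m.
The photon relation is f = c/λ, giving f = 2.172 × 10^15 Hz.
Converting to PHz: f = 2.172 PHz ≈ 2.17 PHz.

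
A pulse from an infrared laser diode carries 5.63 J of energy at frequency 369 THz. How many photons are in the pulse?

Per-photon energy: E = 2.445e-19 J (from frequency = 369 THz).
N = E_total / E_photon = 5.63 J / 2.445e-19 J = 2.30e19.

2.30e19 photons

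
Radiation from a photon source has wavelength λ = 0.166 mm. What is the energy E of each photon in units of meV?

(h = 6.62607015·10^-34 J·s, c = 2.99792458·10^8 m/s, 1 eV = 1.602176634·10^-19 J.)
Convert to SI: λ = 0.166 mm = 1.66·10^-4 m.
The photon relation is E = hc/λ, giving E = 1.197·10^-21 J.
Converting to meV: E = 7.469 meV ≈ 7.47 meV.

7.47 meV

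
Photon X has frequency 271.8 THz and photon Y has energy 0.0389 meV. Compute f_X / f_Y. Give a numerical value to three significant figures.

2.89 × 10^4

f_X = 2.718 × 10^14 Hz (from frequency = 271.8 THz, via f given directly).
f_Y = 9.406 × 10^9 Hz (from energy = 0.0389 meV, via f = E/h).
Ratio = 2.718 × 10^14 / 9.406 × 10^9 = 2.89 × 10^4.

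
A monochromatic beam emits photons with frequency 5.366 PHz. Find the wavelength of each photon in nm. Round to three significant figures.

55.9 nm

(c = 2.99792458 × 10^8 m/s.)
First convert: f = 5.366 PHz = 5.366 × 10^15 Hz.
Apply λ = c/f: λ = 5.587 × 10^-8 m.
Converting to nm: λ = 55.87 nm ≈ 55.9 nm.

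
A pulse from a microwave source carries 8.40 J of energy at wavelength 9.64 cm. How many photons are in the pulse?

4.08 × 10^24 photons

Per-photon energy: E = 2.061 × 10^-24 J (from wavelength = 9.64 cm).
N = E_total / E_photon = 8.40 J / 2.061 × 10^-24 J = 4.08 × 10^24.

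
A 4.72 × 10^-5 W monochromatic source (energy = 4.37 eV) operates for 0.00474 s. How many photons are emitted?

Total energy: E_total = P·t = 4.72 × 10^-5 × 0.00474 = 2.237 × 10^-7 J.
Per-photon energy: E = 7.002 × 10^-19 J.
N = E_total / E_photon = 3.20 × 10^11.

3.20 × 10^11 photons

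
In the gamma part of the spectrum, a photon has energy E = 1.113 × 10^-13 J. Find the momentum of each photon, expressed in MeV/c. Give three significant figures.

0.695 MeV/c

For a photon p = E/c, so p = 3.713 × 10^-22 kg·m/s.
Converting to MeV/c: p = 0.6947 MeV/c ≈ 0.695 MeV/c.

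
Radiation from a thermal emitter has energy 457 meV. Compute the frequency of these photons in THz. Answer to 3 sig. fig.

(h = 6.62607015 × 10^-34 J·s, 1 eV = 1.602176634 × 10^-19 J.)
In SI units: E = 457 meV = 7.3219 × 10^-20 J.
For a photon f = E/h, so f = 1.105 × 10^14 Hz.
Converting to THz: f = 110.5 THz ≈ 111 THz.

111 THz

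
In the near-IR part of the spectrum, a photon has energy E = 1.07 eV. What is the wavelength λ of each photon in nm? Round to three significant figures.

Use h = 6.62607015e-34 J·s, c = 2.99792458e8 m/s, 1 eV = 1.602176634e-19 J.
In SI units: E = 1.07 eV = 1.7143e-19 J.
Apply λ = hc/E: λ = 1.159e-6 m.
Converting to nm: λ = 1159 nm ≈ 1160 nm.

1160 nm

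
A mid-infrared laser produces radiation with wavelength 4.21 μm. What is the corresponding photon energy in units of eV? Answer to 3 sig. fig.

Take h = 6.62607015 × 10^-34 J·s, c = 2.99792458 × 10^8 m/s, 1 eV = 1.602176634 × 10^-19 J.
In SI units: λ = 4.21 μm = 4.21 × 10^-6 m.
For a photon E = hc/λ, so E = 4.718 × 10^-20 J.
Converting to eV: E = 0.2945 eV ≈ 0.294 eV.

0.294 eV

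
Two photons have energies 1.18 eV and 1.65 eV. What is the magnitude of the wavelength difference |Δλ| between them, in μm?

0.299 μm

Using λ = hc/E: λ₁ = 1.051e-6 m, λ₂ = 7.514e-7 m.
|Δλ| = |1.051e-6 − 7.514e-7| = 2.99e-7 m = 0.299 μm.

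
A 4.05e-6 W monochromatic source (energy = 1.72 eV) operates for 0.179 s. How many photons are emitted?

Total energy: E_total = P·t = 4.05e-6 × 0.179 = 7.250e-7 J.
Per-photon energy: E = 2.756e-19 J.
N = E_total / E_photon = 2.63e12.

2.63e12 photons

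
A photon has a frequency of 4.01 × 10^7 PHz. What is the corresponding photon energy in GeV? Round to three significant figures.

0.166 GeV

Use h = 6.62607015 × 10^-34 J·s, 1 eV = 1.602176634 × 10^-19 J.
First convert: f = 4.01 × 10^7 PHz = 4.01 × 10^22 Hz.
Since E = hf for a photon, E = 2.657 × 10^-11 J.
Converting to GeV: E = 0.1658 GeV ≈ 0.166 GeV.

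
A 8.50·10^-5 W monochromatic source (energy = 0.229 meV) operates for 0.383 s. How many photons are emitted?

8.87·10^17 photons

Total energy: E_total = P·t = 8.50·10^-5 × 0.383 = 3.256·10^-5 J.
Per-photon energy: E = 3.669·10^-23 J.
N = E_total / E_photon = 8.87·10^17.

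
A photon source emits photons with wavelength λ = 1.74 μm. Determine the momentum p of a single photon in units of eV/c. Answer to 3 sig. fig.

0.713 eV/c

Take h = 6.62607015 × 10^-34 J·s, c = 2.99792458 × 10^8 m/s, 1 eV = 1.602176634 × 10^-19 J.
First convert: λ = 1.74 μm = 1.74 × 10^-6 m.
The photon relation is p = h/λ, giving p = 3.808 × 10^-28 kg·m/s.
Converting to eV/c: p = 0.7126 eV/c ≈ 0.713 eV/c.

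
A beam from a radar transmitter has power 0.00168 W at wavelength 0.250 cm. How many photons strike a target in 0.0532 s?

Total energy: E_total = P·t = 0.00168 × 0.0532 = 8.938 × 10^-5 J.
Per-photon energy: E = 7.946 × 10^-23 J.
N = E_total / E_photon = 1.12 × 10^18.

1.12 × 10^18 photons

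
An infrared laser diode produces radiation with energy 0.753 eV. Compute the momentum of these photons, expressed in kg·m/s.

4.02e-28 kg·m/s

In SI units: E = 0.753 eV = 1.2064e-19 J.
For a photon p = E/c, so p = 4.024e-28 kg·m/s.
So p ≈ 4.02e-28 kg·m/s.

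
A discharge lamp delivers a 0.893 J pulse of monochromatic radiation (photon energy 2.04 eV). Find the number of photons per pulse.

2.73·10^18 photons

Per-photon energy: E = 3.268·10^-19 J (from energy = 2.04 eV).
N = E_total / E_photon = 0.893 J / 3.268·10^-19 J = 2.73·10^18.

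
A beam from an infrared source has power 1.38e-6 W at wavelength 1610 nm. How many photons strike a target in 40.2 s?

4.50e14 photons

Total energy: E_total = P·t = 1.38e-6 × 40.2 = 5.548e-5 J.
Per-photon energy: E = 1.234e-19 J.
N = E_total / E_photon = 4.50e14.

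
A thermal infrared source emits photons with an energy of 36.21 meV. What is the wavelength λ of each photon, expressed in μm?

Take h = 6.62607015 × 10^-34 J·s, c = 2.99792458 × 10^8 m/s, 1 eV = 1.602176634 × 10^-19 J.
In SI units: E = 36.21 meV = 5.8015 × 10^-21 J.
For a photon λ = hc/E, so λ = 3.424 × 10^-5 m.
Converting to μm: λ = 34.24 μm ≈ 34.2 μm.

34.2 μm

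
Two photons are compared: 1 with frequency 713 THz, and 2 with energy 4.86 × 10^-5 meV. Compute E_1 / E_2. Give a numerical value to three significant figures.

E_1 = 4.724 × 10^-19 J (from frequency = 713 THz, via E = hf).
E_2 = 7.787 × 10^-27 J (from energy = 4.86 × 10^-5 meV, via E given directly).
Ratio = 4.724 × 10^-19 / 7.787 × 10^-27 = 6.07 × 10^7.

6.07 × 10^7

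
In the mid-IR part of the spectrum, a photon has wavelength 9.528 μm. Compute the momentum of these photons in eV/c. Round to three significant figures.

Use h = 6.62607015 × 10^-34 J·s, c = 2.99792458 × 10^8 m/s, 1 eV = 1.602176634 × 10^-19 J.
First convert: λ = 9.528 μm = 9.528 × 10^-6 m.
For a photon p = h/λ, so p = 6.954 × 10^-29 kg·m/s.
Converting to eV/c: p = 0.1301 eV/c ≈ 0.130 eV/c.

0.130 eV/c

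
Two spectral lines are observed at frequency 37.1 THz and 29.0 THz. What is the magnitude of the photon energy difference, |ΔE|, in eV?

Using E = hf: E₁ = 2.458 × 10^-20 J, E₂ = 1.922 × 10^-20 J.
|ΔE| = |2.458 × 10^-20 − 1.922 × 10^-20| = 5.37 × 10^-21 J = 0.0335 eV.

0.0335 eV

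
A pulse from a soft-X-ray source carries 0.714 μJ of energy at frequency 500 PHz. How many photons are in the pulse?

Per-photon energy: E = 3.313e-16 J (from frequency = 500 PHz).
N = E_total / E_photon = 7.14e-7 J / 3.313e-16 J = 2.16e9.

2.16e9 photons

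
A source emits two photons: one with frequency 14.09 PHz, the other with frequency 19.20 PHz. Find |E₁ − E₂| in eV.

21.1 eV

Using E = hf: E₁ = 9.3361e-18 J, E₂ = 1.2722e-17 J.
|ΔE| = |9.3361e-18 − 1.2722e-17| = 3.39e-18 J = 21.1 eV.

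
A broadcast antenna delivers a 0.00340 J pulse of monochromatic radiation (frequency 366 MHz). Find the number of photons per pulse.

Per-photon energy: E = 2.425·10^-25 J (from frequency = 366 MHz).
N = E_total / E_photon = 0.00340 J / 2.425·10^-25 J = 1.40·10^22.

1.40·10^22 photons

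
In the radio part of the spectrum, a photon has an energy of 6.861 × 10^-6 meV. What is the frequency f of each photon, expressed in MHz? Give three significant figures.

Take h = 6.62607015 × 10^-34 J·s, 1 eV = 1.602176634 × 10^-19 J.
Convert to SI: E = 6.861 × 10^-6 meV = 1.0993 × 10^-27 J.
The photon relation is f = E/h, giving f = 1.659 × 10^6 Hz.
Converting to MHz: f = 1.659 MHz ≈ 1.66 MHz.

1.66 MHz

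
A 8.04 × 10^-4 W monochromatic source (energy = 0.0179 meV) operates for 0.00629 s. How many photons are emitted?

Total energy: E_total = P·t = 8.04 × 10^-4 × 0.00629 = 5.057 × 10^-6 J.
Per-photon energy: E = 2.868 × 10^-24 J.
N = E_total / E_photon = 1.76 × 10^18.

1.76 × 10^18 photons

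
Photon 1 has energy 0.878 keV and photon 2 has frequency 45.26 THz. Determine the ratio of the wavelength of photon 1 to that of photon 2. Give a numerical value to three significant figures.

2.13 × 10^-4

λ_1 = 1.412 × 10^-9 m (from energy = 0.878 keV, via λ = hc/E).
λ_2 = 6.624 × 10^-6 m (from frequency = 45.26 THz, via λ = c/f).
Ratio = 1.412 × 10^-9 / 6.624 × 10^-6 = 2.13 × 10^-4.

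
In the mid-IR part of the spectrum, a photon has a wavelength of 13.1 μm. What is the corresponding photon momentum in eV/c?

(h = 6.62607015e-34 J·s, c = 2.99792458e8 m/s, 1 eV = 1.602176634e-19 J.)
First convert: λ = 13.1 μm = 1.31e-5 m.
For a photon p = h/λ, so p = 5.058e-29 kg·m/s.
Converting to eV/c: p = 0.09464 eV/c ≈ 0.0946 eV/c.

0.0946 eV/c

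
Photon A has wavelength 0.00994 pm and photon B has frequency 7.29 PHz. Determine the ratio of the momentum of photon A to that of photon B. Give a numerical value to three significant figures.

4.14 × 10^6

p_A = 6.666 × 10^-20 kg·m/s (from wavelength = 0.00994 pm, via p = h/λ).
p_B = 1.611 × 10^-26 kg·m/s (from frequency = 7.29 PHz, via p = hf/c).
Ratio = 6.666 × 10^-20 / 1.611 × 10^-26 = 4.14 × 10^6.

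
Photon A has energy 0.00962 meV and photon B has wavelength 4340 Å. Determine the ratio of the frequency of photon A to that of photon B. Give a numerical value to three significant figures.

3.37 × 10^-6

f_A = 2.326 × 10^9 Hz (from energy = 0.00962 meV, via f = E/h).
f_B = 6.908 × 10^14 Hz (from wavelength = 4340 Å, via f = c/λ).
Ratio = 2.326 × 10^9 / 6.908 × 10^14 = 3.37 × 10^-6.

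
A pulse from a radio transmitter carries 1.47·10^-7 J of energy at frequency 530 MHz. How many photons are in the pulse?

Per-photon energy: E = 3.512·10^-25 J (from frequency = 530 MHz).
N = E_total / E_photon = 1.47·10^-7 J / 3.512·10^-25 J = 4.19·10^17.

4.19·10^17 photons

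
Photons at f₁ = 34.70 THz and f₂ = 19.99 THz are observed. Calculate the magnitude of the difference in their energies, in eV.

Using E = hf: E₁ = 2.2992·10^-20 J, E₂ = 1.3246·10^-20 J.
|ΔE| = |2.2992·10^-20 − 1.3246·10^-20| = 9.75·10^-21 J = 0.0608 eV.

0.0608 eV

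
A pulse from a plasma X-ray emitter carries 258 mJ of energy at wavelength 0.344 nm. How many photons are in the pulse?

4.47·10^14 photons

Per-photon energy: E = 5.775·10^-16 J (from wavelength = 0.344 nm).
N = E_total / E_photon = 0.258 J / 5.775·10^-16 J = 4.47·10^14.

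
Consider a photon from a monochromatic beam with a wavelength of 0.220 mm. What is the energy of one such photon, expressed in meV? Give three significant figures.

In SI units: λ = 0.220 mm = 2.20e-4 m.
The photon relation is E = hc/λ, giving E = 9.029e-22 J.
Converting to meV: E = 5.636 meV ≈ 5.64 meV.

5.64 meV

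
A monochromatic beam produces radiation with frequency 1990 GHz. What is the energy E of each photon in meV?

Convert to SI: f = 1990 GHz = 1.99e12 Hz.
For a photon E = hf, so E = 1.319e-21 J.
Converting to meV: E = 8.230 meV ≈ 8.23 meV.

8.23 meV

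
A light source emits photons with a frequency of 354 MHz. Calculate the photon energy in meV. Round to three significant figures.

Take h = 6.62607015 × 10^-34 J·s, 1 eV = 1.602176634 × 10^-19 J.
First convert: f = 354 MHz = 3.54 × 10^8 Hz.
Apply E = hf: E = 2.346 × 10^-25 J.
Converting to meV: E = 0.001464 meV ≈ 1.46 × 10^-3 meV.

1.46 × 10^-3 meV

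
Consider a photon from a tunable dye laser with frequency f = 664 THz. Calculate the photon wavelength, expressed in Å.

4510 Å

In SI units: f = 664 THz = 6.64e14 Hz.
For a photon λ = c/f, so λ = 4.515e-7 m.
Converting to Å: λ = 4515 Å ≈ 4510 Å.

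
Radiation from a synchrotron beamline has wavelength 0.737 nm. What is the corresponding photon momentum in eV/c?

Take h = 6.62607015e-34 J·s, c = 2.99792458e8 m/s, 1 eV = 1.602176634e-19 J.
In SI units: λ = 0.737 nm = 7.37e-10 m.
The photon relation is p = h/λ, giving p = 8.991e-25 kg·m/s.
Converting to eV/c: p = 1682 eV/c ≈ 1680 eV/c.

1680 eV/c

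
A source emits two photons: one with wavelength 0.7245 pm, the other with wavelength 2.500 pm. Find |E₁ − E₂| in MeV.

1.22 MeV

Using E = hc/λ: E₁ = 2.7418e-13 J, E₂ = 7.9458e-14 J.
|ΔE| = |2.7418e-13 − 7.9458e-14| = 1.95e-13 J = 1.22 MeV.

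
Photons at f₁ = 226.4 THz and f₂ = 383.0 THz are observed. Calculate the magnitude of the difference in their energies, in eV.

0.648 eV

Using E = hf: E₁ = 1.5001 × 10^-19 J, E₂ = 2.5378 × 10^-19 J.
|ΔE| = |1.5001 × 10^-19 − 2.5378 × 10^-19| = 1.04 × 10^-19 J = 0.648 eV.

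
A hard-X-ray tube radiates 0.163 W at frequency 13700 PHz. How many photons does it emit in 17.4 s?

3.12e14 photons

Total energy: E_total = P·t = 0.163 × 17.4 = 2.836 J.
Per-photon energy: E = 9.078e-15 J.
N = E_total / E_photon = 3.12e14.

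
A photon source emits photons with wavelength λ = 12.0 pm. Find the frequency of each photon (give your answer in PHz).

2.50e4 PHz

(c = 2.99792458e8 m/s.)
First convert: λ = 12.0 pm = 1.20e-11 m.
The photon relation is f = c/λ, giving f = 2.498e19 Hz.
Converting to PHz: f = 24980 PHz ≈ 2.50e4 PHz.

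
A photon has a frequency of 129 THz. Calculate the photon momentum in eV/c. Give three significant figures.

0.534 eV/c

In SI units: f = 129 THz = 1.29e14 Hz.
Apply p = hf/c: p = 2.851e-28 kg·m/s.
Converting to eV/c: p = 0.5335 eV/c ≈ 0.534 eV/c.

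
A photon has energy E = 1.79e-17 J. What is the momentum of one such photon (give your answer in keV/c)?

(c = 2.99792458e8 m/s, 1 eV = 1.602176634e-19 J.)
Apply p = E/c: p = 5.971e-26 kg·m/s.
Converting to keV/c: p = 0.1117 keV/c ≈ 0.112 keV/c.

0.112 keV/c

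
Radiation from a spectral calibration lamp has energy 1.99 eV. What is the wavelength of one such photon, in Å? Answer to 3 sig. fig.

(h = 6.62607015e-34 J·s, c = 2.99792458e8 m/s, 1 eV = 1.602176634e-19 J.)
Convert to SI: E = 1.99 eV = 3.1883e-19 J.
Apply λ = hc/E: λ = 6.230e-7 m.
Converting to Å: λ = 6230 Å ≈ 6230 Å.

6230 Å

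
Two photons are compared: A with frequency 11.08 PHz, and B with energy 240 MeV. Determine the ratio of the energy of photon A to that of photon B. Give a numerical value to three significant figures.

E_A = 7.342 × 10^-18 J (from frequency = 11.08 PHz, via E = hf).
E_B = 3.845 × 10^-11 J (from energy = 240 MeV, via E given directly).
Ratio = 7.342 × 10^-18 / 3.845 × 10^-11 = 1.91 × 10^-7.

1.91 × 10^-7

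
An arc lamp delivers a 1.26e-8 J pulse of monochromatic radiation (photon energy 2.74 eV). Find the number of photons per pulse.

Per-photon energy: E = 4.390e-19 J (from energy = 2.74 eV).
N = E_total / E_photon = 1.26e-8 J / 4.390e-19 J = 2.87e10.

2.87e10 photons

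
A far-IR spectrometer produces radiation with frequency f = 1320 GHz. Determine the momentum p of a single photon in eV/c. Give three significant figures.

5.46·10^-3 eV/c

In SI units: f = 1320 GHz = 1.32·10^12 Hz.
The photon relation is p = hf/c, giving p = 2.917·10^-30 kg·m/s.
Converting to eV/c: p = 0.005459 eV/c ≈ 5.46·10^-3 eV/c.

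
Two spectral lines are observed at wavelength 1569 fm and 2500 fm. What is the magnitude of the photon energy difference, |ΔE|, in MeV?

0.294 MeV

Using E = hc/λ: E₁ = 1.2661e-13 J, E₂ = 7.9458e-14 J.
|ΔE| = |1.2661e-13 − 7.9458e-14| = 4.71e-14 J = 0.294 MeV.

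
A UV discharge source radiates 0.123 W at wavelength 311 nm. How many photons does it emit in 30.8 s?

Total energy: E_total = P·t = 0.123 × 30.8 = 3.788 J.
Per-photon energy: E = 6.387·10^-19 J.
N = E_total / E_photon = 5.93·10^18.

5.93·10^18 photons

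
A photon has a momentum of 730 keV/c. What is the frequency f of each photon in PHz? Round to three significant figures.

1.77 × 10^5 PHz

Use h = 6.62607015 × 10^-34 J·s, c = 2.99792458 × 10^8 m/s, 1 eV = 1.602176634 × 10^-19 J.
Convert to SI: p = 730 keV/c = 3.9013 × 10^-22 kg·m/s.
Since f = pc/h for a photon, f = 1.765 × 10^20 Hz.
Converting to PHz: f = 176500 PHz ≈ 1.77 × 10^5 PHz.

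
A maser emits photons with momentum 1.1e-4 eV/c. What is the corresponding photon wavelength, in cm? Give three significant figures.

1.13 cm

Use h = 6.62607015e-34 J·s, c = 2.99792458e8 m/s, 1 eV = 1.602176634e-19 J.
First convert: p = 1.1e-4 eV/c = 5.8787e-32 kg·m/s.
Since λ = h/p for a photon, λ = 0.01127 m.
Converting to cm: λ = 1.127 cm ≈ 1.13 cm.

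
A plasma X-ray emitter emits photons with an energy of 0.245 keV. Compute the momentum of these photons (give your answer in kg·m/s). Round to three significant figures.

Use c = 2.99792458 × 10^8 m/s, 1 eV = 1.602176634 × 10^-19 J.
Convert to SI: E = 0.245 keV = 3.9253 × 10^-17 J.
For a photon p = E/c, so p = 1.309 × 10^-25 kg·m/s.
So p ≈ 1.31 × 10^-25 kg·m/s.

1.31 × 10^-25 kg·m/s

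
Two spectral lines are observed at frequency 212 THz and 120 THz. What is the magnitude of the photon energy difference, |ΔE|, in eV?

0.380 eV

Using E = hf: E₁ = 1.405 × 10^-19 J, E₂ = 7.951 × 10^-20 J.
|ΔE| = |1.405 × 10^-19 − 7.951 × 10^-20| = 6.10 × 10^-20 J = 0.380 eV.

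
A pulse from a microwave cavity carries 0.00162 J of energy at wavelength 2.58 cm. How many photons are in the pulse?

Per-photon energy: E = 7.699e-24 J (from wavelength = 2.58 cm).
N = E_total / E_photon = 0.00162 J / 7.699e-24 J = 2.10e20.

2.10e20 photons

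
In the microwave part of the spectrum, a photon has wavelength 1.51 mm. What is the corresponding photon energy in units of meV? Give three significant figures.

Convert to SI: λ = 1.51 mm = 0.00151 m.
Since E = hc/λ for a photon, E = 1.316e-22 J.
Converting to meV: E = 0.8211 meV ≈ 0.821 meV.

0.821 meV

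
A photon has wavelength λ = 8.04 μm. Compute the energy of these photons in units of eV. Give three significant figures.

Use h = 6.62607015 × 10^-34 J·s, c = 2.99792458 × 10^8 m/s, 1 eV = 1.602176634 × 10^-19 J.
In SI units: λ = 8.04 μm = 8.04 × 10^-6 m.
For a photon E = hc/λ, so E = 2.471 × 10^-20 J.
Converting to eV: E = 0.1542 eV ≈ 0.154 eV.

0.154 eV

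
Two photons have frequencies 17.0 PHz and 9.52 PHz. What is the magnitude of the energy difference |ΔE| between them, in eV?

Using E = hf: E₁ = 1.126 × 10^-17 J, E₂ = 6.308 × 10^-18 J.
|ΔE| = |1.126 × 10^-17 − 6.308 × 10^-18| = 4.96 × 10^-18 J = 30.9 eV.

30.9 eV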